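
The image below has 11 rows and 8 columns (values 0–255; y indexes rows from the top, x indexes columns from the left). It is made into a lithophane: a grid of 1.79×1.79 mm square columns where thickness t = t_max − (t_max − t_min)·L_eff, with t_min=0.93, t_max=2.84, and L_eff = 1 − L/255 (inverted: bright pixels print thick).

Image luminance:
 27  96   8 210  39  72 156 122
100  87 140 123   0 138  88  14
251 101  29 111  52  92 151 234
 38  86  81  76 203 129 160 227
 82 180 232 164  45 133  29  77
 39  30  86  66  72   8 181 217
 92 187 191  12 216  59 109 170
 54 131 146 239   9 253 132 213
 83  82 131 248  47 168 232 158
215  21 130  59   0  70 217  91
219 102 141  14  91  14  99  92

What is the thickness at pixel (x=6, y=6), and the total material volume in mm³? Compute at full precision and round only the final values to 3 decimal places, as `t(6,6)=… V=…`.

span = t_max - t_min = 2.84 - 0.93 = 1.910
L(6,6) = 109, L_eff = 1 - 109/255 = 0.572549 (inverted)
t(6,6) = 2.84 - 1.910·0.572549 = 1.746
Σt over all 11·8 pixels = 4000549/25500 ≈ 156.8842745
V = pitch²·Σt = 1.79²·4000549/25500 = 502.673

t(6,6)=1.746 V=502.673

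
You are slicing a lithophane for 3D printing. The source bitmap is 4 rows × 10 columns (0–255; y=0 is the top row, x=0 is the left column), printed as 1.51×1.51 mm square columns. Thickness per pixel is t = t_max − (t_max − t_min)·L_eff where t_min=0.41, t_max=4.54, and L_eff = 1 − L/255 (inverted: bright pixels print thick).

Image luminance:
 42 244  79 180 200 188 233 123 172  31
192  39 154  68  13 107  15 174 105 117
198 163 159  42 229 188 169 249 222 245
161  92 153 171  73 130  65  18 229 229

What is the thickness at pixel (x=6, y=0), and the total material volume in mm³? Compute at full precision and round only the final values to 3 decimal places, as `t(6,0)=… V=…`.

span = t_max - t_min = 4.54 - 0.41 = 4.130
L(6,0) = 233, L_eff = 1 - 233/255 = 0.086275 (inverted)
t(6,0) = 4.54 - 4.130·0.086275 = 4.184
Σt over all 4·10 pixels = 108.086
V = pitch²·Σt = 1.51²·108.086 = 246.447

t(6,0)=4.184 V=246.447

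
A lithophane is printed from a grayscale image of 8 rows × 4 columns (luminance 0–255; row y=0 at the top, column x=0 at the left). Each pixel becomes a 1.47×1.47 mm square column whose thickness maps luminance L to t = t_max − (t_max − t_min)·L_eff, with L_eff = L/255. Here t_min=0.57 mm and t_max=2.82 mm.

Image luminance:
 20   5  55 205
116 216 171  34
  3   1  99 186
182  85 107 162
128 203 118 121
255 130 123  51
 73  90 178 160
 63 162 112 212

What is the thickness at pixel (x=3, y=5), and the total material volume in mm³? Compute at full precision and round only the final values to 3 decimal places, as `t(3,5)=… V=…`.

span = t_max - t_min = 2.82 - 0.57 = 2.250
L(3,5) = 51, L_eff = 51/255 = 0.200000
t(3,5) = 2.82 - 2.250·0.200000 = 2.370
Σt over all 8·4 pixels = 48009/850 ≈ 56.4811765
V = pitch²·Σt = 1.47²·48009/850 = 122.050

t(3,5)=2.370 V=122.050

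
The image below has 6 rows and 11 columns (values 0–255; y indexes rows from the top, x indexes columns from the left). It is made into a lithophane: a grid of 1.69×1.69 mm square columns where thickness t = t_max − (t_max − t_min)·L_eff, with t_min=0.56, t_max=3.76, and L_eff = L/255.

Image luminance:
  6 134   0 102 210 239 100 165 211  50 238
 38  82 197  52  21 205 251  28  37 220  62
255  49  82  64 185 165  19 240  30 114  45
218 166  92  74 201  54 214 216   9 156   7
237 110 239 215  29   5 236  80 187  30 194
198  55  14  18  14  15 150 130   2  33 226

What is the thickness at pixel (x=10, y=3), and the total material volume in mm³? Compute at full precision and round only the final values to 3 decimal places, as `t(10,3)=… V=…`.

t(10,3)=3.672 V=432.075

span = t_max - t_min = 3.76 - 0.56 = 3.200
L(10,3) = 7, L_eff = 7/255 = 0.027451
t(10,3) = 3.76 - 3.200·0.027451 = 3.672
Σt over all 6·11 pixels = 192884/1275 ≈ 151.2815686
V = pitch²·Σt = 1.69²·192884/1275 = 432.075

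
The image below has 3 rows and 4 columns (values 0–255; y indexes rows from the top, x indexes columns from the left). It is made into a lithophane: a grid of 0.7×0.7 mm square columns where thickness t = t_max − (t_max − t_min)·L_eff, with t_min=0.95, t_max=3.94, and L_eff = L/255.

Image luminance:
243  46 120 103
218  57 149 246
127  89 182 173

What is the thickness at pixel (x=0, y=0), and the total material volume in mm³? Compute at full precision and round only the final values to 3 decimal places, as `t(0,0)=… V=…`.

span = t_max - t_min = 3.94 - 0.95 = 2.990
L(0,0) = 243, L_eff = 243/255 = 0.952941
t(0,0) = 3.94 - 2.990·0.952941 = 1.091
Σt over all 3·4 pixels = 681493/25500 ≈ 26.7252157
V = pitch²·Σt = 0.7²·681493/25500 = 13.095

t(0,0)=1.091 V=13.095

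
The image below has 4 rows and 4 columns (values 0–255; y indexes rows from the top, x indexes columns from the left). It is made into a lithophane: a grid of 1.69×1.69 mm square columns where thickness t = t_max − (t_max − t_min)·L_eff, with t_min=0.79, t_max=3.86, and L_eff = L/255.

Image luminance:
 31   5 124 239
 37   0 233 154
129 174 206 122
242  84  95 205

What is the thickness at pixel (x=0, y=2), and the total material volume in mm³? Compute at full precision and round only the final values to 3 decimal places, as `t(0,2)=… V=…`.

span = t_max - t_min = 3.86 - 0.79 = 3.070
L(0,2) = 129, L_eff = 129/255 = 0.505882
t(0,2) = 3.86 - 3.070·0.505882 = 2.307
Σt over all 4·4 pixels = 46816/1275 ≈ 36.7184314
V = pitch²·Σt = 1.69²·46816/1275 = 104.872

t(0,2)=2.307 V=104.872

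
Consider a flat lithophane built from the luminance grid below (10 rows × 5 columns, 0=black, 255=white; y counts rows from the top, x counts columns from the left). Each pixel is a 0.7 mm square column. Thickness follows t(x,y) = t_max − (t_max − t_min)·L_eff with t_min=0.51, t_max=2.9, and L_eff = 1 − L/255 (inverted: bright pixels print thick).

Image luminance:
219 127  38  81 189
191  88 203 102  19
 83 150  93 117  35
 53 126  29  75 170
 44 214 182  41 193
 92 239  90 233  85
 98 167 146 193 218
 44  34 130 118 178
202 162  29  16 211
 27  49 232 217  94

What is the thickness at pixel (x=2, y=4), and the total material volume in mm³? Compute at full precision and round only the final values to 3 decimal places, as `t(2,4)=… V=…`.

span = t_max - t_min = 2.9 - 0.51 = 2.390
L(2,4) = 182, L_eff = 1 - 182/255 = 0.286275 (inverted)
t(2,4) = 2.9 - 2.390·0.286275 = 2.216
Σt over all 10·5 pixels = 530981/6375 ≈ 83.2911373
V = pitch²·Σt = 0.7²·530981/6375 = 40.813

t(2,4)=2.216 V=40.813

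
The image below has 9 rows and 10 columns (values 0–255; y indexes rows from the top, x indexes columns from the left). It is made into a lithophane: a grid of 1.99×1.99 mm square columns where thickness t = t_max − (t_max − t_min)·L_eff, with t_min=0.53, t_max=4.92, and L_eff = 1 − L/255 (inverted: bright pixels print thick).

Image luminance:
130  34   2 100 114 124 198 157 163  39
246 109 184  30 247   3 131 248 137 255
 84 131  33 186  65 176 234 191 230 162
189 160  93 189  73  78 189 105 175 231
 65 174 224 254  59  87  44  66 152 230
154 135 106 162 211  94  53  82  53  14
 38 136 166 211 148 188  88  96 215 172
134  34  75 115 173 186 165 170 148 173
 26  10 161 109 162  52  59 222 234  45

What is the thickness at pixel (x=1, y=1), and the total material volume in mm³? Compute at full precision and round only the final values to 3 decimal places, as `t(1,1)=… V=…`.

span = t_max - t_min = 4.92 - 0.53 = 4.390
L(1,1) = 109, L_eff = 1 - 109/255 = 0.572549 (inverted)
t(1,1) = 4.92 - 4.390·0.572549 = 2.407
Σt over all 9·10 pixels = 430973/1700 ≈ 253.5135294
V = pitch²·Σt = 1.99²·430973/1700 = 1003.939

t(1,1)=2.407 V=1003.939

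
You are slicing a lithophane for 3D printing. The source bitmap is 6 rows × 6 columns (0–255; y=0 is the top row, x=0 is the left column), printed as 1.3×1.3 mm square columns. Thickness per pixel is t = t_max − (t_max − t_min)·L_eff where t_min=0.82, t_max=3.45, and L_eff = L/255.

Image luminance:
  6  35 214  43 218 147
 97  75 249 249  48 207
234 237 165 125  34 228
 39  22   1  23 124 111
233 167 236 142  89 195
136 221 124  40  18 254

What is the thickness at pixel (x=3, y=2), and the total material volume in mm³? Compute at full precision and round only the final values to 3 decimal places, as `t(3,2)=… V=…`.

t(3,2)=2.161 V=126.477

span = t_max - t_min = 3.45 - 0.82 = 2.630
L(3,2) = 125, L_eff = 125/255 = 0.490196
t(3,2) = 3.45 - 2.630·0.490196 = 2.161
Σt over all 6·6 pixels = 954191/12750 ≈ 74.8385098
V = pitch²·Σt = 1.3²·954191/12750 = 126.477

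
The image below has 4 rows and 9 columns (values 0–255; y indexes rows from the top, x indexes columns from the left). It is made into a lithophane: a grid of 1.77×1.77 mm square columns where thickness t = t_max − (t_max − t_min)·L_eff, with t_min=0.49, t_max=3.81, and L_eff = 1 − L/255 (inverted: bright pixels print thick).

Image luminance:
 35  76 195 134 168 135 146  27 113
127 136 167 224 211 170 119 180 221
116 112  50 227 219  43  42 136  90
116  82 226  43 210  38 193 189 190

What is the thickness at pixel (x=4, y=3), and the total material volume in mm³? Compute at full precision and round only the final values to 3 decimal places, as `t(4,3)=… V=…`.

span = t_max - t_min = 3.81 - 0.49 = 3.320
L(4,3) = 210, L_eff = 1 - 210/255 = 0.176471 (inverted)
t(4,3) = 3.81 - 3.320·0.176471 = 3.224
Σt over all 4·9 pixels = 519653/6375 ≈ 81.5141961
V = pitch²·Σt = 1.77²·519653/6375 = 255.376

t(4,3)=3.224 V=255.376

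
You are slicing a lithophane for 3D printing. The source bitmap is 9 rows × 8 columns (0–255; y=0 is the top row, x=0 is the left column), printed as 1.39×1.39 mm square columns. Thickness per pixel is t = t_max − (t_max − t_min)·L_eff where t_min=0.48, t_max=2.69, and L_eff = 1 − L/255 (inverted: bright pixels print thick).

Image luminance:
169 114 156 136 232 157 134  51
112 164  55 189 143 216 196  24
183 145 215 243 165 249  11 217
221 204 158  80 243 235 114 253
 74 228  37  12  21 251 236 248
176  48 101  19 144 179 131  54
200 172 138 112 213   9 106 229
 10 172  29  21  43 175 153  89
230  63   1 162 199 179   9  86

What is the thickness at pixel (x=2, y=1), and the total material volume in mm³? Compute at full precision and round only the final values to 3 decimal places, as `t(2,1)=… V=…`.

t(2,1)=0.957 V=233.268

span = t_max - t_min = 2.69 - 0.48 = 2.210
L(2,1) = 55, L_eff = 1 - 55/255 = 0.784314 (inverted)
t(2,1) = 2.69 - 2.210·0.784314 = 0.957
Σt over all 9·8 pixels = 181099/1500 ≈ 120.7326667
V = pitch²·Σt = 1.39²·181099/1500 = 233.268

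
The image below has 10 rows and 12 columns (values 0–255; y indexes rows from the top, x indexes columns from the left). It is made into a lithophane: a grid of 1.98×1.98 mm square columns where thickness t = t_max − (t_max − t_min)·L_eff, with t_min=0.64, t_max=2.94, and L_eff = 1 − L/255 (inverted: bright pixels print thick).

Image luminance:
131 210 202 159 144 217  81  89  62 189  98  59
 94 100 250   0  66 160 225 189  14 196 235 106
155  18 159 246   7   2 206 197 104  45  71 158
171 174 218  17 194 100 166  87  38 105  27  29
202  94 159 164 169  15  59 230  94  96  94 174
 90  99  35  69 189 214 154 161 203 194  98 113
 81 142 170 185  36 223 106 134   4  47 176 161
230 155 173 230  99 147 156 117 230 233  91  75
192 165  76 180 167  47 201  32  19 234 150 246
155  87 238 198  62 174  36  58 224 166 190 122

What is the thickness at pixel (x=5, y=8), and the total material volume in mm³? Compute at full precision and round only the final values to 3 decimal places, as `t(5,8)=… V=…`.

span = t_max - t_min = 2.94 - 0.64 = 2.300
L(5,8) = 47, L_eff = 1 - 47/255 = 0.815686 (inverted)
t(5,8) = 2.94 - 2.300·0.815686 = 1.064
Σt over all 10·12 pixels = 562897/2550 ≈ 220.7439216
V = pitch²·Σt = 1.98²·562897/2550 = 865.404

t(5,8)=1.064 V=865.404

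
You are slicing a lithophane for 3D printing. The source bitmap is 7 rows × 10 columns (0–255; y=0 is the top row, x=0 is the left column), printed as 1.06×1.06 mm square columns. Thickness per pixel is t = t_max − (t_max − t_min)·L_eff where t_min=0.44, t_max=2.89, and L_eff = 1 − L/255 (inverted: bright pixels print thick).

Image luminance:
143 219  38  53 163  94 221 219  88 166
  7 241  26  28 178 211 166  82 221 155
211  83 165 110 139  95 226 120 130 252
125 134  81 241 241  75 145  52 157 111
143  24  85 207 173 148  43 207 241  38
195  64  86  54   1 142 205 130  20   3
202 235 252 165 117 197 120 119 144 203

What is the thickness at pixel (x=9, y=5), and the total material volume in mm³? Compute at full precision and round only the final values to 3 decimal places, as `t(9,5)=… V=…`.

t(9,5)=0.469 V=137.973

span = t_max - t_min = 2.89 - 0.44 = 2.450
L(9,5) = 3, L_eff = 1 - 3/255 = 0.988235 (inverted)
t(9,5) = 2.89 - 2.450·0.988235 = 0.469
Σt over all 7·10 pixels = 125251/1020 ≈ 122.7950980
V = pitch²·Σt = 1.06²·125251/1020 = 137.973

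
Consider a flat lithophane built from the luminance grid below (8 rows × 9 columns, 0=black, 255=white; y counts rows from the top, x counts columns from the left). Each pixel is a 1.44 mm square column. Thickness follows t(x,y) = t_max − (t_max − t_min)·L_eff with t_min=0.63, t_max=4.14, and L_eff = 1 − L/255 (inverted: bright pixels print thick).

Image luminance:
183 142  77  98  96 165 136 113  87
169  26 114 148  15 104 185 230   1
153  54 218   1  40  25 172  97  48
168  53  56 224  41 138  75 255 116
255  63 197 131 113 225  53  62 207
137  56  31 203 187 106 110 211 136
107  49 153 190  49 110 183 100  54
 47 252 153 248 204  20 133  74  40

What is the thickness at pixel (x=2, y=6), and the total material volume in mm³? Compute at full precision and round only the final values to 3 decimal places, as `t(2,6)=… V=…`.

t(2,6)=2.736 V=341.579

span = t_max - t_min = 4.14 - 0.63 = 3.510
L(2,6) = 153, L_eff = 1 - 153/255 = 0.400000 (inverted)
t(2,6) = 4.14 - 3.510·0.400000 = 2.736
Σt over all 8·9 pixels = 350046/2125 ≈ 164.7275294
V = pitch²·Σt = 1.44²·350046/2125 = 341.579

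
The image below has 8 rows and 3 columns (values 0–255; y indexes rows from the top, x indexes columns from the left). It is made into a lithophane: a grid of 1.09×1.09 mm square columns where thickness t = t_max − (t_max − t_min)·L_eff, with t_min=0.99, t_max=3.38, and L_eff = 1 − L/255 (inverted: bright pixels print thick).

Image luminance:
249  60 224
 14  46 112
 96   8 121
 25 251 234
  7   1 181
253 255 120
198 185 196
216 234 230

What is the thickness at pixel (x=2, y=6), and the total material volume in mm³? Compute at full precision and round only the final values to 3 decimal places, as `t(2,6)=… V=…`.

span = t_max - t_min = 3.38 - 0.99 = 2.390
L(2,6) = 196, L_eff = 1 - 196/255 = 0.231373 (inverted)
t(2,6) = 3.38 - 2.390·0.231373 = 2.827
Σt over all 8·3 pixels = 120517/2125 ≈ 56.7138824
V = pitch²·Σt = 1.09²·120517/2125 = 67.382

t(2,6)=2.827 V=67.382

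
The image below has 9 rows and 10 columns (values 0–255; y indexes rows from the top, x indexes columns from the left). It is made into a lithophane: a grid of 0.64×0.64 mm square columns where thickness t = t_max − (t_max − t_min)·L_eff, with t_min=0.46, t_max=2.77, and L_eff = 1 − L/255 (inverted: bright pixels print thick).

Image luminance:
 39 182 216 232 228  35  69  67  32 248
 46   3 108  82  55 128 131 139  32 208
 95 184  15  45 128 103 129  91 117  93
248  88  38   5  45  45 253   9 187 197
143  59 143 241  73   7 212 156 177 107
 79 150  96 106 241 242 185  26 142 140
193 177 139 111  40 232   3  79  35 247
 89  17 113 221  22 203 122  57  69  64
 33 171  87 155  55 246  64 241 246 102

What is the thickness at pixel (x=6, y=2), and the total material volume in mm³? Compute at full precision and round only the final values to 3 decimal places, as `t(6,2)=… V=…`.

t(6,2)=1.629 V=56.856

span = t_max - t_min = 2.77 - 0.46 = 2.310
L(6,2) = 129, L_eff = 1 - 129/255 = 0.494118 (inverted)
t(6,2) = 2.77 - 2.310·0.494118 = 1.629
Σt over all 9·10 pixels = 1179881/8500 ≈ 138.8095294
V = pitch²·Σt = 0.64²·1179881/8500 = 56.856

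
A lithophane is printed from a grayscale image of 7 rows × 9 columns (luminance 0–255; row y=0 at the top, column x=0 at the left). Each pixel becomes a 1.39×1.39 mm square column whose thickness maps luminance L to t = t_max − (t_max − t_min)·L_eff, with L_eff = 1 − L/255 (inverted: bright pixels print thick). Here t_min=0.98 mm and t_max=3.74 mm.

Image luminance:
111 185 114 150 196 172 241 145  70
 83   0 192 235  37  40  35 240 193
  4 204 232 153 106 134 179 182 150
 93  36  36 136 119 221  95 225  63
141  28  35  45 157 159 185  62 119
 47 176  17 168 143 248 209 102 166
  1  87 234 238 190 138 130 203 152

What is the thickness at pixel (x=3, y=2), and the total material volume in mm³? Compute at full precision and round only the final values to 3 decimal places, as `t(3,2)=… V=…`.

t(3,2)=2.636 V=294.678

span = t_max - t_min = 3.74 - 0.98 = 2.760
L(3,2) = 153, L_eff = 1 - 153/255 = 0.400000 (inverted)
t(3,2) = 3.74 - 2.760·0.400000 = 2.636
Σt over all 7·9 pixels = 648197/4250 ≈ 152.5169412
V = pitch²·Σt = 1.39²·648197/4250 = 294.678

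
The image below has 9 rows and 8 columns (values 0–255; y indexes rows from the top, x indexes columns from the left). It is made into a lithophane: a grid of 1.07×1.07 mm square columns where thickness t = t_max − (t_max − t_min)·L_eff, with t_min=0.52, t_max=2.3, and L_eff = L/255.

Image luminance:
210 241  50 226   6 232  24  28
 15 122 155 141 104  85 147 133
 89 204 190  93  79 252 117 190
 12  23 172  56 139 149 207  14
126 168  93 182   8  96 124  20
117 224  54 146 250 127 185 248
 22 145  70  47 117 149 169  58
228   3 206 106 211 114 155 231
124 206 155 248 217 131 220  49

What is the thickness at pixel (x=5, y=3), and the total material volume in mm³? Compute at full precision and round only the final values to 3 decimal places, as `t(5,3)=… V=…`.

span = t_max - t_min = 2.3 - 0.52 = 1.780
L(5,3) = 149, L_eff = 149/255 = 0.584314
t(5,3) = 2.3 - 1.780·0.584314 = 1.260
Σt over all 9·8 pixels = 634997/6375 ≈ 99.6073725
V = pitch²·Σt = 1.07²·634997/6375 = 114.040

t(5,3)=1.260 V=114.040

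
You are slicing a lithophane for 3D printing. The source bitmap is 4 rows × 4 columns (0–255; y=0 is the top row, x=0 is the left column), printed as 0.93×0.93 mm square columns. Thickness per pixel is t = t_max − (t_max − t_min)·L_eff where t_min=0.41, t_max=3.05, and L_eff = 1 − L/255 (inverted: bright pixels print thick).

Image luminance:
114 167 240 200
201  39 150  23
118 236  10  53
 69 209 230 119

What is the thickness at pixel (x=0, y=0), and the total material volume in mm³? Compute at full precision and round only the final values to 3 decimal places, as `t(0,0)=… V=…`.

span = t_max - t_min = 3.05 - 0.41 = 2.640
L(0,0) = 114, L_eff = 1 - 114/255 = 0.552941 (inverted)
t(0,0) = 3.05 - 2.640·0.552941 = 1.590
Σt over all 4·4 pixels = 61856/2125 ≈ 29.1087059
V = pitch²·Σt = 0.93²·61856/2125 = 25.176

t(0,0)=1.590 V=25.176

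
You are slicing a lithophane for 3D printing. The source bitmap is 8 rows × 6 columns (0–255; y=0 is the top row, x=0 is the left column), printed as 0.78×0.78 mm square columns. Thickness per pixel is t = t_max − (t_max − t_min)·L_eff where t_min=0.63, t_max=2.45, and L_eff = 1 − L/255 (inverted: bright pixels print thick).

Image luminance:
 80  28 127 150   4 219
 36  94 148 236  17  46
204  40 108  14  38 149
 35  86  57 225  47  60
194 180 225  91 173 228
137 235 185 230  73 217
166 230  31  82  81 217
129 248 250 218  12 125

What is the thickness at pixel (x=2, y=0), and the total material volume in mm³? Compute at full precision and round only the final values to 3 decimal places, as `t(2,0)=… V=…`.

t(2,0)=1.536 V=45.342

span = t_max - t_min = 2.45 - 0.63 = 1.820
L(2,0) = 127, L_eff = 1 - 127/255 = 0.501961 (inverted)
t(2,0) = 2.45 - 1.820·0.501961 = 1.536
Σt over all 8·6 pixels = 11179/150 ≈ 74.5266667
V = pitch²·Σt = 0.78²·11179/150 = 45.342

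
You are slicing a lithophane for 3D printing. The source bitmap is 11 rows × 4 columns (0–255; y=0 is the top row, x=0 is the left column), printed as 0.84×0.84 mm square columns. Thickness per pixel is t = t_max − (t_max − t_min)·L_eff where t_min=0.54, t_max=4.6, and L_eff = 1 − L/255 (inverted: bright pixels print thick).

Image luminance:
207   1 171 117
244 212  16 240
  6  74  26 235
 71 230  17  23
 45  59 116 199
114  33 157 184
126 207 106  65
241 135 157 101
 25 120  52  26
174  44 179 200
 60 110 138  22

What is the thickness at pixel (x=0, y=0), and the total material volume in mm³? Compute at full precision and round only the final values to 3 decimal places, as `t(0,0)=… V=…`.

span = t_max - t_min = 4.6 - 0.54 = 4.060
L(0,0) = 207, L_eff = 1 - 207/255 = 0.188235 (inverted)
t(0,0) = 4.6 - 4.060·0.188235 = 3.836
Σt over all 11·4 pixels = 89013/850 ≈ 104.7211765
V = pitch²·Σt = 0.84²·89013/850 = 73.891

t(0,0)=3.836 V=73.891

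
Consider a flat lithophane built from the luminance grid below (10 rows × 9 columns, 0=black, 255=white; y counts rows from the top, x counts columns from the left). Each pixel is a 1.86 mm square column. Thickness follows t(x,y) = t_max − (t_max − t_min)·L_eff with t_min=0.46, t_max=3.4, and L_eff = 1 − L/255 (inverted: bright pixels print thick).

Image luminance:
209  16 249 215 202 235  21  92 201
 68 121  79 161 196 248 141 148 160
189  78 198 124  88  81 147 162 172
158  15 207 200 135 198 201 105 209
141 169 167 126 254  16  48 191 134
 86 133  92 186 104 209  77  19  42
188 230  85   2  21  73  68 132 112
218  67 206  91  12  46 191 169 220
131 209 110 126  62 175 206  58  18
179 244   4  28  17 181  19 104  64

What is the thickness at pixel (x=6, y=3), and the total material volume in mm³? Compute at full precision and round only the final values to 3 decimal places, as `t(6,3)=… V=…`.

span = t_max - t_min = 3.4 - 0.46 = 2.940
L(6,3) = 201, L_eff = 1 - 201/255 = 0.211765 (inverted)
t(6,3) = 3.4 - 2.940·0.211765 = 2.777
Σt over all 10·9 pixels = 748711/4250 ≈ 176.1672941
V = pitch²·Σt = 1.86²·748711/4250 = 609.468

t(6,3)=2.777 V=609.468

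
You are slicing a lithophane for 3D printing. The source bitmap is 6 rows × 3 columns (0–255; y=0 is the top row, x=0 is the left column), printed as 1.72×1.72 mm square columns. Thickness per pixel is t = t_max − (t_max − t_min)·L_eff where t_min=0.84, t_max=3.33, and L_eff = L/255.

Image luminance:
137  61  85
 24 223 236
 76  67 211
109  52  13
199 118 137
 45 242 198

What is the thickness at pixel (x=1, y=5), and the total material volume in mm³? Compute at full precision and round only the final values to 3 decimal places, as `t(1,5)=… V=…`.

span = t_max - t_min = 3.33 - 0.84 = 2.490
L(1,5) = 242, L_eff = 242/255 = 0.949020
t(1,5) = 3.33 - 2.490·0.949020 = 0.967
Σt over all 6·3 pixels = 324151/8500 ≈ 38.1354118
V = pitch²·Σt = 1.72²·324151/8500 = 112.820

t(1,5)=0.967 V=112.820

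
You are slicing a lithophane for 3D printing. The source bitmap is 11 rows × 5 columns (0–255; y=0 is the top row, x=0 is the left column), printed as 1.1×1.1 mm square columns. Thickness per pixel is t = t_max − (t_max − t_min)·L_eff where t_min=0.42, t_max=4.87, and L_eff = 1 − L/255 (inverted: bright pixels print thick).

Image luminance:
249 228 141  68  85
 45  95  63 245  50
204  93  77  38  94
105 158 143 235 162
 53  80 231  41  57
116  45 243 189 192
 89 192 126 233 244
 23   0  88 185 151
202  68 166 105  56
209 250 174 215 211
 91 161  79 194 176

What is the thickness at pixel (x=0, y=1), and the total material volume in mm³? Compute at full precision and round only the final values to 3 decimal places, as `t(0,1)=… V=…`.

t(0,1)=1.205 V=186.593

span = t_max - t_min = 4.87 - 0.42 = 4.450
L(0,1) = 45, L_eff = 1 - 45/255 = 0.823529 (inverted)
t(0,1) = 4.87 - 4.450·0.823529 = 1.205
Σt over all 11·5 pixels = 786467/5100 ≈ 154.2092157
V = pitch²·Σt = 1.1²·786467/5100 = 186.593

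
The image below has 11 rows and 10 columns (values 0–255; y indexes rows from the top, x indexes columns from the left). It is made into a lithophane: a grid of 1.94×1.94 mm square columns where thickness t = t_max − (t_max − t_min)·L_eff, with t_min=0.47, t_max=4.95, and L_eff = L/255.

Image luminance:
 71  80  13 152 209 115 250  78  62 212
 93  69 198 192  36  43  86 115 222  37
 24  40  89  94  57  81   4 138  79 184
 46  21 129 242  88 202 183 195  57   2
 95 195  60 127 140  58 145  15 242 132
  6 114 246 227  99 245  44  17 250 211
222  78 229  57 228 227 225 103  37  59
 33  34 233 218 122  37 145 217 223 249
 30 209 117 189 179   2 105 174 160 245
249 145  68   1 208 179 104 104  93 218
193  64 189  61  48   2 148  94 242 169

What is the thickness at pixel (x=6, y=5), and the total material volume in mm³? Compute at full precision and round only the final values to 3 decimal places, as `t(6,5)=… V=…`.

t(6,5)=4.177 V=1128.806

span = t_max - t_min = 4.95 - 0.47 = 4.480
L(6,5) = 44, L_eff = 44/255 = 0.172549
t(6,5) = 4.95 - 4.480·0.172549 = 4.177
Σt over all 11·10 pixels = 3824071/12750 ≈ 299.9271373
V = pitch²·Σt = 1.94²·3824071/12750 = 1128.806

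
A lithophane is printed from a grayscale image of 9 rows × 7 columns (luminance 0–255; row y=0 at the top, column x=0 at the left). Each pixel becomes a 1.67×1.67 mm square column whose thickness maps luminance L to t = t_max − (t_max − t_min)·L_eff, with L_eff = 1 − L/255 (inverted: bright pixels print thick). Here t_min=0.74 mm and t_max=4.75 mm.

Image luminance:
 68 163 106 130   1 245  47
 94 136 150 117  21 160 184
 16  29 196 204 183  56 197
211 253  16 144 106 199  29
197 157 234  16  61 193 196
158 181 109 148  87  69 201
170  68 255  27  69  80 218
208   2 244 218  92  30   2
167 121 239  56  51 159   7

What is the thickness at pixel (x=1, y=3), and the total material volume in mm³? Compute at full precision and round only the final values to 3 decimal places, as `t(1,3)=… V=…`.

t(1,3)=4.719 V=478.724

span = t_max - t_min = 4.75 - 0.74 = 4.010
L(1,3) = 253, L_eff = 1 - 253/255 = 0.007843 (inverted)
t(1,3) = 4.75 - 4.010·0.007843 = 4.719
Σt over all 9·7 pixels = 4377161/25500 ≈ 171.6533725
V = pitch²·Σt = 1.67²·4377161/25500 = 478.724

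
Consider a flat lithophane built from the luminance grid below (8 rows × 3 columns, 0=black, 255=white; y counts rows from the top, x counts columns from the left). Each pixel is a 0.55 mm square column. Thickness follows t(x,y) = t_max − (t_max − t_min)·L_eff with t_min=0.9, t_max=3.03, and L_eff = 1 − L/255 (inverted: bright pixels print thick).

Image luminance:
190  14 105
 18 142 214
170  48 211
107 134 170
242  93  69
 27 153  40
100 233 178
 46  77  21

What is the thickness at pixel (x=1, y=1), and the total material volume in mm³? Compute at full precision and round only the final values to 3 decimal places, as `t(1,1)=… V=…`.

span = t_max - t_min = 3.03 - 0.9 = 2.130
L(1,1) = 142, L_eff = 1 - 142/255 = 0.443137 (inverted)
t(1,1) = 3.03 - 2.130·0.443137 = 2.086
Σt over all 8·3 pixels = 191271/4250 ≈ 45.0049412
V = pitch²·Σt = 0.55²·191271/4250 = 13.614

t(1,1)=2.086 V=13.614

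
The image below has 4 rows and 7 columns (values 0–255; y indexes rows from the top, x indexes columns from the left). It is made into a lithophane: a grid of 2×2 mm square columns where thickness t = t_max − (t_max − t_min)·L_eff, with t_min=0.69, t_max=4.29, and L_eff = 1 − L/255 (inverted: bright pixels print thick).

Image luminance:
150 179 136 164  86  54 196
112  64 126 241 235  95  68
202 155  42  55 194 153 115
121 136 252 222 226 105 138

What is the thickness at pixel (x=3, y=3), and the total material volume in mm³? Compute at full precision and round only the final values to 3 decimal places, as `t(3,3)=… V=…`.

span = t_max - t_min = 4.29 - 0.69 = 3.600
L(3,3) = 222, L_eff = 1 - 222/255 = 0.129412 (inverted)
t(3,3) = 4.29 - 3.600·0.129412 = 3.824
Σt over all 4·7 pixels = 32343/425 ≈ 76.1011765
V = pitch²·Σt = 2²·32343/425 = 304.405

t(3,3)=3.824 V=304.405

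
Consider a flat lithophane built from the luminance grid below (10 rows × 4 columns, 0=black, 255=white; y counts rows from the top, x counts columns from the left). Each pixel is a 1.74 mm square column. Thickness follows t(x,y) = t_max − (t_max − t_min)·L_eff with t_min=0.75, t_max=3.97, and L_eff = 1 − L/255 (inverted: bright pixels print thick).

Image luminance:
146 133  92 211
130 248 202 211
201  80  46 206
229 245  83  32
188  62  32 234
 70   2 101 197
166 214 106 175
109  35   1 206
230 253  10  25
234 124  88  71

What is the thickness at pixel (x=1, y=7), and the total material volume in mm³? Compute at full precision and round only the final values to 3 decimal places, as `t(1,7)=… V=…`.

t(1,7)=1.192 V=298.345

span = t_max - t_min = 3.97 - 0.75 = 3.220
L(1,7) = 35, L_eff = 1 - 35/255 = 0.862745 (inverted)
t(1,7) = 3.97 - 3.220·0.862745 = 1.192
Σt over all 10·4 pixels = 628204/6375 ≈ 98.5418039
V = pitch²·Σt = 1.74²·628204/6375 = 298.345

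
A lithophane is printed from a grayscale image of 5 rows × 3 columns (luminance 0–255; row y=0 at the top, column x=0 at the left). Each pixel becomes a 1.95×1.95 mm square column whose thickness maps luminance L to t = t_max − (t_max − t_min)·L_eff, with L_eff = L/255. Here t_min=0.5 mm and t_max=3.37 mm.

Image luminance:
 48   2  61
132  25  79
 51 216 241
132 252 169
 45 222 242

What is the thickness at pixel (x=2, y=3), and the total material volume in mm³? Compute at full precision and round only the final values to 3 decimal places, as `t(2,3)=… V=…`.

t(2,3)=1.468 V=110.175

span = t_max - t_min = 3.37 - 0.5 = 2.870
L(2,3) = 169, L_eff = 169/255 = 0.662745
t(2,3) = 3.37 - 2.870·0.662745 = 1.468
Σt over all 5·3 pixels = 123141/4250 ≈ 28.9743529
V = pitch²·Σt = 1.95²·123141/4250 = 110.175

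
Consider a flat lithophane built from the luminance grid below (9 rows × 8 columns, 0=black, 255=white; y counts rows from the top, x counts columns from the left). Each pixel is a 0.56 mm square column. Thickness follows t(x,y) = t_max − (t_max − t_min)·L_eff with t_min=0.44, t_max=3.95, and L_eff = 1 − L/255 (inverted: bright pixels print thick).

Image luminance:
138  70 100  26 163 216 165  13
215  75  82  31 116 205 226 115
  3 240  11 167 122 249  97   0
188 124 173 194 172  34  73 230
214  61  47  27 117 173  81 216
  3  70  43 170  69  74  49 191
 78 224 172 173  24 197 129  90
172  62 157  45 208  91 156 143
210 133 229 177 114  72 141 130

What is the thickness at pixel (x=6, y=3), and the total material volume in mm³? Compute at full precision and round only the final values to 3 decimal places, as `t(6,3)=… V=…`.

span = t_max - t_min = 3.95 - 0.44 = 3.510
L(6,3) = 73, L_eff = 1 - 73/255 = 0.713725 (inverted)
t(6,3) = 3.95 - 3.510·0.713725 = 1.445
Σt over all 9·8 pixels = 263637/1700 ≈ 155.0805882
V = pitch²·Σt = 0.56²·263637/1700 = 48.633

t(6,3)=1.445 V=48.633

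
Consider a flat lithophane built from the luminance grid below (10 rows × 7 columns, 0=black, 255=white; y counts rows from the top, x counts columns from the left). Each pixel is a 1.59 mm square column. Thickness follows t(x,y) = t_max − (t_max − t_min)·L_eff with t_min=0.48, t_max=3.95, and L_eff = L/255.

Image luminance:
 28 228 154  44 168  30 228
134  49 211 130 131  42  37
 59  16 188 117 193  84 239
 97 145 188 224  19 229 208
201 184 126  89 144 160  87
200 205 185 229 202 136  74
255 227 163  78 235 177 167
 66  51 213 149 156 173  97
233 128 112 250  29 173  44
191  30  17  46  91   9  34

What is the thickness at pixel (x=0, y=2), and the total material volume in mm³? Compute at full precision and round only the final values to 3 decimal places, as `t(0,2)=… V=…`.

t(0,2)=3.147 V=374.402

span = t_max - t_min = 3.95 - 0.48 = 3.470
L(0,2) = 59, L_eff = 59/255 = 0.231373
t(0,2) = 3.95 - 3.470·0.231373 = 3.147
Σt over all 10·7 pixels = 1888229/12750 ≈ 148.0963922
V = pitch²·Σt = 1.59²·1888229/12750 = 374.402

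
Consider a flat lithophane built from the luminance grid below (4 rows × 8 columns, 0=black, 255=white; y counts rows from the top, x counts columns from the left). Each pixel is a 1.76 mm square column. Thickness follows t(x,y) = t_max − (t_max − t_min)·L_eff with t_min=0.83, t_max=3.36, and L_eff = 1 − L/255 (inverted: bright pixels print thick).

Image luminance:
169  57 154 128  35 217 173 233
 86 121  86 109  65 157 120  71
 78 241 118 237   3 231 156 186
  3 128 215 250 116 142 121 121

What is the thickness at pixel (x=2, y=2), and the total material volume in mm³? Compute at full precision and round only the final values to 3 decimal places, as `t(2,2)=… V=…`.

span = t_max - t_min = 3.36 - 0.83 = 2.530
L(2,2) = 118, L_eff = 1 - 118/255 = 0.537255 (inverted)
t(2,2) = 3.36 - 2.530·0.537255 = 2.001
Σt over all 4·8 pixels = 1772011/25500 ≈ 69.4906275
V = pitch²·Σt = 1.76²·1772011/25500 = 215.254

t(2,2)=2.001 V=215.254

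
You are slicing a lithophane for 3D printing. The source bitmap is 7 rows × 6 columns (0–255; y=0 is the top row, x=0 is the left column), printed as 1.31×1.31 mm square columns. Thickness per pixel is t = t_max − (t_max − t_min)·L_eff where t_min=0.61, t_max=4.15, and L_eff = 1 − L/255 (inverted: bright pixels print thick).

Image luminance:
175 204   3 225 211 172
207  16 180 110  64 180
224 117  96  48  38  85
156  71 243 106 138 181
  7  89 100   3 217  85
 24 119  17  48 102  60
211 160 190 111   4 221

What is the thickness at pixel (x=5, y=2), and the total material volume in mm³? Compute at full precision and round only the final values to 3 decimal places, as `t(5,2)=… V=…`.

span = t_max - t_min = 4.15 - 0.61 = 3.540
L(5,2) = 85, L_eff = 1 - 85/255 = 0.666667 (inverted)
t(5,2) = 4.15 - 3.540·0.666667 = 1.790
Σt over all 7·6 pixels = 404947/4250 ≈ 95.2816471
V = pitch²·Σt = 1.31²·404947/4250 = 163.513

t(5,2)=1.790 V=163.513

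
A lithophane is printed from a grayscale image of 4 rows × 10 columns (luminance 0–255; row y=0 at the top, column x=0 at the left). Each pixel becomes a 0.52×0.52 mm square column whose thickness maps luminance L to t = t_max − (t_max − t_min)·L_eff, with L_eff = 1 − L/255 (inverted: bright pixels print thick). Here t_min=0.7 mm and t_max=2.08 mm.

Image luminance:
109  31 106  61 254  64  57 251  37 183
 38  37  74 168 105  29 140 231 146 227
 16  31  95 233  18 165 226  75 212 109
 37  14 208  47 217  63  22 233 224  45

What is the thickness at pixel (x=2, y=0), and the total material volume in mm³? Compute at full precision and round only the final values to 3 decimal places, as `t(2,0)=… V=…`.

t(2,0)=1.274 V=14.358

span = t_max - t_min = 2.08 - 0.7 = 1.380
L(2,0) = 106, L_eff = 1 - 106/255 = 0.584314 (inverted)
t(2,0) = 2.08 - 1.380·0.584314 = 1.274
Σt over all 4·10 pixels = 112837/2125 ≈ 53.0997647
V = pitch²·Σt = 0.52²·112837/2125 = 14.358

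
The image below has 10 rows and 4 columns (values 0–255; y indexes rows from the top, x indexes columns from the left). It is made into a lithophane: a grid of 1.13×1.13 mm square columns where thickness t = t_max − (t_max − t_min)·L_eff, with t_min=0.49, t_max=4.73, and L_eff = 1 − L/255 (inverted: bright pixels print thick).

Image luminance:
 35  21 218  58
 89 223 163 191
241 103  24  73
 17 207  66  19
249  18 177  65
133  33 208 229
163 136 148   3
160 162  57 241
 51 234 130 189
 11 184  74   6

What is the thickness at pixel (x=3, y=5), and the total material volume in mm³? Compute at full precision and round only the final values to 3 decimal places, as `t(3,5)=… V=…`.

span = t_max - t_min = 4.73 - 0.49 = 4.240
L(3,5) = 229, L_eff = 1 - 229/255 = 0.101961 (inverted)
t(3,5) = 4.73 - 4.240·0.101961 = 4.298
Σt over all 10·4 pixels = 211568/2125 ≈ 99.5614118
V = pitch²·Σt = 1.13²·211568/2125 = 127.130

t(3,5)=4.298 V=127.130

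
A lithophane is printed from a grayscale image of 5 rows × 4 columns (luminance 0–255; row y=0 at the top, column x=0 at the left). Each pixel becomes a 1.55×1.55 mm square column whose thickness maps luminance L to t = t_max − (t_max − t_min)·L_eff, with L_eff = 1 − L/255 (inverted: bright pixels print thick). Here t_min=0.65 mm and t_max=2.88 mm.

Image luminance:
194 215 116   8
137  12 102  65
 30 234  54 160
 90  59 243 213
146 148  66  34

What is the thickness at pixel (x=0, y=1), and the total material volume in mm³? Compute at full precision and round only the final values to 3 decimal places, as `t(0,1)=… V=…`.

span = t_max - t_min = 2.88 - 0.65 = 2.230
L(0,1) = 137, L_eff = 1 - 137/255 = 0.462745 (inverted)
t(0,1) = 2.88 - 2.230·0.462745 = 1.848
Σt over all 5·4 pixels = 425099/12750 ≈ 33.3410980
V = pitch²·Σt = 1.55²·425099/12750 = 80.102

t(0,1)=1.848 V=80.102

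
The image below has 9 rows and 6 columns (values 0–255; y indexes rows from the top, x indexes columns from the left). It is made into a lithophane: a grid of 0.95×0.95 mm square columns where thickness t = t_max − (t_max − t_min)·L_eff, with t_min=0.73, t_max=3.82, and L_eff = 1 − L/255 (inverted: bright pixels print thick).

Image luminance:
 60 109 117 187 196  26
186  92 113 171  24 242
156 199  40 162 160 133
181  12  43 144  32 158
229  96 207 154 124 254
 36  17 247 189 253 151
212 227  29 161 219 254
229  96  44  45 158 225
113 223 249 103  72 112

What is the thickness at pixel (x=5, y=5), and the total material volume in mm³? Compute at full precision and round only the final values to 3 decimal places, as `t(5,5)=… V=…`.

span = t_max - t_min = 3.82 - 0.73 = 3.090
L(5,5) = 151, L_eff = 1 - 151/255 = 0.407843 (inverted)
t(5,5) = 3.82 - 3.090·0.407843 = 2.560
Σt over all 9·6 pixels = 1125183/8500 ≈ 132.3744706
V = pitch²·Σt = 0.95²·1125183/8500 = 119.468

t(5,5)=2.560 V=119.468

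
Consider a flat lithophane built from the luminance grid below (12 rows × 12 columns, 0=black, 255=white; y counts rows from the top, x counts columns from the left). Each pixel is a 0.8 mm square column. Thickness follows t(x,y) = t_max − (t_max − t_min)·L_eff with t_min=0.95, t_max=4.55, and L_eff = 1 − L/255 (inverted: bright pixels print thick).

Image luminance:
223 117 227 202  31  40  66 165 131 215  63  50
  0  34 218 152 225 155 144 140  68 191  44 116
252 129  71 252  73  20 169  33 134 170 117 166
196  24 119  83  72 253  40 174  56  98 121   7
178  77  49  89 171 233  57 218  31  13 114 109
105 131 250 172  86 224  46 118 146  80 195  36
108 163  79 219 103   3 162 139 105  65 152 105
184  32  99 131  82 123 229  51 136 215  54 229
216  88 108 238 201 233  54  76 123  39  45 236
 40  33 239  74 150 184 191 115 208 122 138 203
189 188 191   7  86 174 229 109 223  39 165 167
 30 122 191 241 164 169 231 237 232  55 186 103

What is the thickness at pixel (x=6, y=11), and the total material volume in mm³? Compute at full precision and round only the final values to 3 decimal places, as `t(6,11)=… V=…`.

t(6,11)=4.211 V=257.632

span = t_max - t_min = 4.55 - 0.95 = 3.600
L(6,11) = 231, L_eff = 1 - 231/255 = 0.094118 (inverted)
t(6,11) = 4.55 - 3.600·0.094118 = 4.211
Σt over all 12·12 pixels = 171084/425 ≈ 402.5505882
V = pitch²·Σt = 0.8²·171084/425 = 257.632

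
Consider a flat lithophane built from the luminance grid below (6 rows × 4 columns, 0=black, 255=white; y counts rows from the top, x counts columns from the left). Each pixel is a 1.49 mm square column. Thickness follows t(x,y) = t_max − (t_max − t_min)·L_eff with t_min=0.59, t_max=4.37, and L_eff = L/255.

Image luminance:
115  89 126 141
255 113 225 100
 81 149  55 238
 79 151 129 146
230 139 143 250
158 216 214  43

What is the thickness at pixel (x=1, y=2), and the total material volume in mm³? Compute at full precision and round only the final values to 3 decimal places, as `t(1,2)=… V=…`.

span = t_max - t_min = 4.37 - 0.59 = 3.780
L(1,2) = 149, L_eff = 149/255 = 0.584314
t(1,2) = 4.37 - 3.780·0.584314 = 2.161
Σt over all 6·4 pixels = 43977/850 ≈ 51.7376471
V = pitch²·Σt = 1.49²·43977/850 = 114.863

t(1,2)=2.161 V=114.863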